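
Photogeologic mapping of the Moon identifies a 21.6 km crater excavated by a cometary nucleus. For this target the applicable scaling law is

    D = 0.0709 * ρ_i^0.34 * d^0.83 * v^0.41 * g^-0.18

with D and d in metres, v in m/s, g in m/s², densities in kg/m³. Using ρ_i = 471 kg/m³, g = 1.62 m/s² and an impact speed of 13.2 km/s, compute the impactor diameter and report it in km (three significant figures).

d ≈ 3.33 km

Rearranging for d: d = [D / (0.0709 · 471^0.34 · 13200^0.41 · 1.62^-0.18)]^(1/0.83).
D = 21600 m.
471^0.34 = 8.106
13200^0.41 = 48.91
1.62^-0.18 = 0.9168
Denominator = 0.0709 × 8.106 × 48.91 × 0.9168 = 25.77
D / 25.77 = 21600 / 25.77 = 838.2
d = 838.2^(1/0.83) = 838.2^1.2048 = 3327 m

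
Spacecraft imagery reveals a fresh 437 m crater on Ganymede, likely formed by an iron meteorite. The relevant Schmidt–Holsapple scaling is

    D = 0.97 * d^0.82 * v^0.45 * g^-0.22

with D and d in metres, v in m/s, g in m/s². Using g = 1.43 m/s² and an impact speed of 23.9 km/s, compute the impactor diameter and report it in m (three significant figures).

d ≈ 7.50 m

Rearranging for d: d = [D / (0.97 · 23900^0.45 · 1.43^-0.22)]^(1/0.82).
23900^0.45 = 93.39
1.43^-0.22 = 0.9243
Denominator = 0.97 × 93.39 × 0.9243 = 83.73
D / 83.73 = 437 / 83.73 = 5.219
d = 5.219^(1/0.82) = 5.219^1.2195 = 7.501 m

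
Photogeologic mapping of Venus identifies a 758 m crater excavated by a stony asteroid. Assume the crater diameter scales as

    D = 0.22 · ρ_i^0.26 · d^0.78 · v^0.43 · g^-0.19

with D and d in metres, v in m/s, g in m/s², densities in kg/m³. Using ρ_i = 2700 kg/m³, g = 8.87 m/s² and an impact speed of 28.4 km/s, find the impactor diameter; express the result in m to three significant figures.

Rearranging for d: d = [D / (0.22 · 2700^0.26 · 28400^0.43 · 8.87^-0.19)]^(1/0.78).
2700^0.26 = 7.801
28400^0.43 = 82.21
8.87^-0.19 = 0.6605
Denominator = 0.22 × 7.801 × 82.21 × 0.6605 = 93.19
D / 93.19 = 758 / 93.19 = 8.134
d = 8.134^(1/0.78) = 8.134^1.2821 = 14.69 m

d ≈ 14.7 m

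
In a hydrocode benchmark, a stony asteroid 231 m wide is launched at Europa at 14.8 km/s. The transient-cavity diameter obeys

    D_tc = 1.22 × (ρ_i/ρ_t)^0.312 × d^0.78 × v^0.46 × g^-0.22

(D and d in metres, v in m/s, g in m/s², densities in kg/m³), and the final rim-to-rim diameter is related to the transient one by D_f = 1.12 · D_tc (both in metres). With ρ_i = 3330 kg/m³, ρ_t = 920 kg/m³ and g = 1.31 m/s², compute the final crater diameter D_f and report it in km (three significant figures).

v = 14800 m/s.
(ρ_i/ρ_t)^0.312 = (3330/920)^0.312 = 1.494
d^0.78 = 231^0.78 = 69.76
v^0.46 = 14800^0.46 = 82.86
g^-0.22 = 1.31^-0.22 = 0.9423
D_tc = 1.22 × 1.494 × 69.76 × 82.86 × 0.9423 = 9928 m
D_f = 1.12 × 9928 = 11119 m
     = 11.12 km

D_f ≈ 11.1 km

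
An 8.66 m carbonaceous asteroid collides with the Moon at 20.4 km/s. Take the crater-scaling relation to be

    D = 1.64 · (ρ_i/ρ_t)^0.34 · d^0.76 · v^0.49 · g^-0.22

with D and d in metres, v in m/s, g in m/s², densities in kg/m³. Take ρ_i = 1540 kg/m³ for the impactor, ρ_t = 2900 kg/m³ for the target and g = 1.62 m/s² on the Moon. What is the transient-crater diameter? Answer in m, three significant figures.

D ≈ 793 m

In SI units: v = 20400 m/s.
(ρ_i/ρ_t)^0.34 = (1540/2900)^0.34 = 0.8064
d^0.76 = 8.66^0.76 = 5.158
v^0.49 = 20400^0.49 = 129.3
g^-0.22 = 1.62^-0.22 = 0.8993
D = 1.64 × 0.8064 × 5.158 × 129.3 × 0.8993 = 793.2 m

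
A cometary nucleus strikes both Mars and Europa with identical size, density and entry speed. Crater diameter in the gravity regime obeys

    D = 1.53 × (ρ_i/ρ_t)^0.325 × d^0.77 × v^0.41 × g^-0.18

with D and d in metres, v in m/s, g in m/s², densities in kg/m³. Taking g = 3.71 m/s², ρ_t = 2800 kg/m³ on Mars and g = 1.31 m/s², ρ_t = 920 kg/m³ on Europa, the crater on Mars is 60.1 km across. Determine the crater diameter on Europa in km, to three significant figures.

The impactor-only factors (d, v, ρ_i) cancel in the ratio, leaving D_Europa/D_Mars = (g_Europa/g_Mars)^-0.18 · (ρ_t,Mars/ρ_t,Europa)^0.325.
(1.31/3.71)^-0.18 = 0.3531^-0.18 = 1.206
(2800/920)^0.325 = 3.043^0.325 = 1.436
Ratio = 1.206 × 1.436 = 1.732
D_Europa = 1.732 × 60.1 km = 104 km

D ≈ 104 km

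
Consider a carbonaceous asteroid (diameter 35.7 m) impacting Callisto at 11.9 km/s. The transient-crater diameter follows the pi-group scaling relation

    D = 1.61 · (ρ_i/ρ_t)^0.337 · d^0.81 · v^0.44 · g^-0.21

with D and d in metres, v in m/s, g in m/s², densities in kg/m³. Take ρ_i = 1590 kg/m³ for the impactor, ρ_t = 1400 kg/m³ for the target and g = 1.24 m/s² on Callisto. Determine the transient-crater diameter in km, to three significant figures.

D ≈ 1.81 km

In SI units: v = 11900 m/s.
(ρ_i/ρ_t)^0.337 = (1590/1400)^0.337 = 1.044
d^0.81 = 35.7^0.81 = 18.10
v^0.44 = 11900^0.44 = 62.12
g^-0.21 = 1.24^-0.21 = 0.9558
D = 1.61 × 1.044 × 18.10 × 62.12 × 0.9558 = 1806 m
   = 1.806 km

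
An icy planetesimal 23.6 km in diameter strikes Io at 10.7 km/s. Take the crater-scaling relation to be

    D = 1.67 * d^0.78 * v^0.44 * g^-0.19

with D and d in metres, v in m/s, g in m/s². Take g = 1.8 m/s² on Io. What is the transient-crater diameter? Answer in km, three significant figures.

D ≈ 228 km

In SI units: d = 23600 m, v = 10700 m/s.
d^0.78 = 23600^0.78 = 2576
v^0.44 = 10700^0.44 = 59.28
g^-0.19 = 1.8^-0.19 = 0.8943
D = 1.67 × 2576 × 59.28 × 0.8943 = 2.281 × 10^5 m
   = 228.1 km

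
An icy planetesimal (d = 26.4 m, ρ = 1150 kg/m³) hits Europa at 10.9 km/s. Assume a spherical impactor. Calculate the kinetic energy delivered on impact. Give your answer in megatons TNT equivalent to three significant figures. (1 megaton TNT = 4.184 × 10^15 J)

v = 10900 m/s.
Mass m = (π/6) ρ d³ = (π/6) × 1150 × (26.4)³ = 1.108 × 10^7 kg
E = ½ m v² = 0.5 × 1.108 × 10^7 × (10900)² = 6.582 × 10^14 J
   = 6.582 × 10^14 / 4.184×10^15 = 0.1573 Mt

E ≈ 0.157 Mt TNT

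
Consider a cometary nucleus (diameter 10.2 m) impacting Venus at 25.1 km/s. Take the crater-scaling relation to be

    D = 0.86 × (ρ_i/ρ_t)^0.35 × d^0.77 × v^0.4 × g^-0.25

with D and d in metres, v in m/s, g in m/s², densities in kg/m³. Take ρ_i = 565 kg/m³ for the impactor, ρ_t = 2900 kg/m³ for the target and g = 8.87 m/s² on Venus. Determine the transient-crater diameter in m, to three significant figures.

D ≈ 96.7 m

In SI units: v = 25100 m/s.
(ρ_i/ρ_t)^0.35 = (565/2900)^0.35 = 0.5641
d^0.77 = 10.2^0.77 = 5.979
v^0.4 = 25100^0.4 = 57.53
g^-0.25 = 8.87^-0.25 = 0.5795
D = 0.86 × 0.5641 × 5.979 × 57.53 × 0.5795 = 96.70 m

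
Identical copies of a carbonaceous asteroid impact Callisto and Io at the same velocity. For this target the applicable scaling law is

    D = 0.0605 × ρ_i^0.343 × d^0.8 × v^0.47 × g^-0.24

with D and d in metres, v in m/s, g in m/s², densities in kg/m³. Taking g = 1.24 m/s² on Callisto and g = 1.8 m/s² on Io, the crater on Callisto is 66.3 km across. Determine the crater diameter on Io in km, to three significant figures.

D ≈ 60.6 km

All impactor-dependent factors cancel in the ratio, leaving D_Io/D_Callisto = (g_Io/g_Callisto)^-0.24.
(1.8/1.24)^-0.24 = 1.452^-0.24 = 0.9144
D_Io = 0.9144 × 66.3 km = 60.6 km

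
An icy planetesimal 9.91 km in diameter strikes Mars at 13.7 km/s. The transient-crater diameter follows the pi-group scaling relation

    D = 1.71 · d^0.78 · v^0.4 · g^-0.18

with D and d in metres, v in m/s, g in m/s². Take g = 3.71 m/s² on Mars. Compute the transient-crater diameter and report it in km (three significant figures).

In SI units: d = 9910 m, v = 13700 m/s.
d^0.78 = 9910^0.78 = 1309
v^0.4 = 13700^0.4 = 45.15
g^-0.18 = 3.71^-0.18 = 0.7898
D = 1.71 × 1309 × 45.15 × 0.7898 = 79820 m
   = 79.82 km

D ≈ 79.8 km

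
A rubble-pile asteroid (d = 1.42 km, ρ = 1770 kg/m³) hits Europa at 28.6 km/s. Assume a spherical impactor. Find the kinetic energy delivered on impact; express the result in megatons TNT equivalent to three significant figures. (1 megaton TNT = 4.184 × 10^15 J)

E ≈ 2.59 × 10^5 Mt TNT

d = 1420 m; v = 28600 m/s.
Mass m = (π/6) ρ d³ = (π/6) × 1770 × (1420)³ = 2.654 × 10^12 kg
E = ½ m v² = 0.5 × 2.654 × 10^12 × (28600)² = 1.085 × 10^21 J
   = 1.085 × 10^21 / 4.184×10^15 = 2.593 × 10^5 Mt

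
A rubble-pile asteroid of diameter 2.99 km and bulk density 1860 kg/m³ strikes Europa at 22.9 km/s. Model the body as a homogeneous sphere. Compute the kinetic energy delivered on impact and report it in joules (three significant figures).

E ≈ 6.83 × 10^21 J

d = 2990 m; v = 22900 m/s.
Mass m = (π/6) ρ d³ = (π/6) × 1860 × (2990)³ = 2.603 × 10^13 kg
E = ½ m v² = 0.5 × 2.603 × 10^13 × (22900)² = 6.825 × 10^21 J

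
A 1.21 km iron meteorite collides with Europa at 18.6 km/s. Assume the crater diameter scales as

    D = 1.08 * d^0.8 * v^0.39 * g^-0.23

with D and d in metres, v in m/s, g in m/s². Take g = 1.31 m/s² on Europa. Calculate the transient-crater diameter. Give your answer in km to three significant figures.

D ≈ 13.7 km

In SI units: d = 1210 m, v = 18600 m/s.
d^0.8 = 1210^0.8 = 292.6
v^0.39 = 18600^0.39 = 46.25
g^-0.23 = 1.31^-0.23 = 0.9398
D = 1.08 × 292.6 × 46.25 × 0.9398 = 13736 m
   = 13.74 km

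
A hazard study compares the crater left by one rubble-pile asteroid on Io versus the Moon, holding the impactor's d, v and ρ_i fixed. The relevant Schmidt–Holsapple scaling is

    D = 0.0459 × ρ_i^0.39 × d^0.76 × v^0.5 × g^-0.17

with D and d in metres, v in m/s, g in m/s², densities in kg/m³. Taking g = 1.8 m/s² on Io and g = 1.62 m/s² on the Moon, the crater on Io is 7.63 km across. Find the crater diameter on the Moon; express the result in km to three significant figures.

D ≈ 7.77 km

All impactor-dependent factors cancel in the ratio, leaving D_Moon/D_Io = (g_Moon/g_Io)^-0.17.
(1.62/1.8)^-0.17 = 0.9000^-0.17 = 1.018
D_Moon = 1.018 × 7.63 km = 7.77 km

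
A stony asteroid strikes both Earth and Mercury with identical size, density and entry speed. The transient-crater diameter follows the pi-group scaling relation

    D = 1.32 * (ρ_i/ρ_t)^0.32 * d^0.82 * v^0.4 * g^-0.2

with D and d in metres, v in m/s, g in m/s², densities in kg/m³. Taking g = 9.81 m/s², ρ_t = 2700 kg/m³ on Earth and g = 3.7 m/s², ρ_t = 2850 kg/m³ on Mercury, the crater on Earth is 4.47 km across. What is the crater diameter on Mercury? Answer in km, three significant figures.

The impactor-only factors (d, v, ρ_i) cancel in the ratio, leaving D_Mercury/D_Earth = (g_Mercury/g_Earth)^-0.2 · (ρ_t,Earth/ρ_t,Mercury)^0.32.
(3.7/9.81)^-0.2 = 0.3772^-0.2 = 1.215
(2700/2850)^0.32 = 0.9474^0.32 = 0.9829
Ratio = 1.215 × 0.9829 = 1.194
D_Mercury = 1.194 × 4.47 km = 5.34 km

D ≈ 5.34 km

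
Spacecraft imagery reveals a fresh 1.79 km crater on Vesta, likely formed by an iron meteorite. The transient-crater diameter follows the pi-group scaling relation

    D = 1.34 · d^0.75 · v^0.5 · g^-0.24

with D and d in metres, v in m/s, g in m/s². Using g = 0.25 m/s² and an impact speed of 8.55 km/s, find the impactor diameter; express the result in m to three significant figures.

d ≈ 22.6 m

Rearranging for d: d = [D / (1.34 · 8550^0.5 · 0.25^-0.24)]^(1/0.75).
D = 1790 m.
8550^0.5 = 92.47
0.25^-0.24 = 1.395
Denominator = 1.34 × 92.47 × 1.395 = 172.9
D / 172.9 = 1790 / 172.9 = 10.35
d = 10.35^(1/0.75) = 10.35^1.3333 = 22.55 m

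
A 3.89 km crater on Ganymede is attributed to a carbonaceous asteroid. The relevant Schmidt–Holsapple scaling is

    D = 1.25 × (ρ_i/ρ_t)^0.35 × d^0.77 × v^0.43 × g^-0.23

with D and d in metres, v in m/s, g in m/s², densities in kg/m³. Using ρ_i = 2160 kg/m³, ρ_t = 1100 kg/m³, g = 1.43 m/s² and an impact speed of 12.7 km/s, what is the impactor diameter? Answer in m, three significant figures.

d ≈ 144 m

Rearranging for d: d = [D / (1.25 · (2160/1100)^0.35 · 12700^0.43 · 1.43^-0.23)]^(1/0.77).
D = 3890 m.
(2160/1100)^0.35 = 1.266
12700^0.43 = 58.16
1.43^-0.23 = 0.9210
Denominator = 1.25 × 1.266 × 58.16 × 0.9210 = 84.77
D / 84.77 = 3890 / 84.77 = 45.89
d = 45.89^(1/0.77) = 45.89^1.2987 = 143.9 m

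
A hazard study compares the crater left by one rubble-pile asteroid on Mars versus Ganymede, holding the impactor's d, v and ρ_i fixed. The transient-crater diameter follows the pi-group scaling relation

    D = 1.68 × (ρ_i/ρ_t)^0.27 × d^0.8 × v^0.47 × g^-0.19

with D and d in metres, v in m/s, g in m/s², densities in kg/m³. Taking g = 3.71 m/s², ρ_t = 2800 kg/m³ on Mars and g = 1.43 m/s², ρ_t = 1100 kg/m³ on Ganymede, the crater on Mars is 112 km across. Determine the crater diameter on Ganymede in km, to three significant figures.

D ≈ 173 km

The impactor-only factors (d, v, ρ_i) cancel in the ratio, leaving D_Ganymede/D_Mars = (g_Ganymede/g_Mars)^-0.19 · (ρ_t,Mars/ρ_t,Ganymede)^0.27.
(1.43/3.71)^-0.19 = 0.3854^-0.19 = 1.199
(2800/1100)^0.27 = 2.545^0.27 = 1.287
Ratio = 1.199 × 1.287 = 1.543
D_Ganymede = 1.543 × 112 km = 173 km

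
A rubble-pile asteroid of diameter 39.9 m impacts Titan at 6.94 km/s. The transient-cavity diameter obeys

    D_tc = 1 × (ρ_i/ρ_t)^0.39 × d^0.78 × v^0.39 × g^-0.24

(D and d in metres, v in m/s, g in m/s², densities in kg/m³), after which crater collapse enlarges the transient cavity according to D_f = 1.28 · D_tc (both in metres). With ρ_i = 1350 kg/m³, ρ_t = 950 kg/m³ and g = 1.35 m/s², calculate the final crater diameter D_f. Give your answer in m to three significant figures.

v = 6940 m/s.
(ρ_i/ρ_t)^0.39 = (1350/950)^0.39 = 1.147
d^0.78 = 39.9^0.78 = 17.73
v^0.39 = 6940^0.39 = 31.49
g^-0.24 = 1.35^-0.24 = 0.9305
D_tc = 1 × 1.147 × 17.73 × 31.49 × 0.9305 = 595.9 m
D_f = 1.28 × 595.9 = 762.8 m

D_f ≈ 763 m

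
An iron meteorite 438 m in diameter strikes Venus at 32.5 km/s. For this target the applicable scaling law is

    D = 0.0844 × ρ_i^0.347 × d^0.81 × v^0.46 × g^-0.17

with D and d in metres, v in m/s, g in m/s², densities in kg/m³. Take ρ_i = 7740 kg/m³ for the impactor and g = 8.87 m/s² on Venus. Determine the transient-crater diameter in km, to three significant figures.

D ≈ 21.4 km

In SI units: v = 32500 m/s.
ρ_i^0.347 = 7740^0.347 = 22.36
d^0.81 = 438^0.81 = 137.9
v^0.46 = 32500^0.46 = 119.0
g^-0.17 = 8.87^-0.17 = 0.6900
D = 0.0844 × 22.36 × 137.9 × 119.0 × 0.6900 = 21369 m
   = 21.37 km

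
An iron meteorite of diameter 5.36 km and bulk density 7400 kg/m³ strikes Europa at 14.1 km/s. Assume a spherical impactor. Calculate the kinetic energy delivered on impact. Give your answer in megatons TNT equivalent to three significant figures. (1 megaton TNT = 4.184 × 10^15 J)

E ≈ 1.42 × 10^7 Mt TNT

d = 5360 m; v = 14100 m/s.
Mass m = (π/6) ρ d³ = (π/6) × 7400 × (5360)³ = 5.967 × 10^14 kg
E = ½ m v² = 0.5 × 5.967 × 10^14 × (14100)² = 5.931 × 10^22 J
   = 5.931 × 10^22 / 4.184×10^15 = 1.418 × 10^7 Mt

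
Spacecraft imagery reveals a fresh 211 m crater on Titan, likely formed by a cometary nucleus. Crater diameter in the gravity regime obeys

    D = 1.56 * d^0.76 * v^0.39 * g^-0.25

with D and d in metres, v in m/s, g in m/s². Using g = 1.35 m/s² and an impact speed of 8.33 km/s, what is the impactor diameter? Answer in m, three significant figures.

Rearranging for d: d = [D / (1.56 · 8330^0.39 · 1.35^-0.25)]^(1/0.76).
8330^0.39 = 33.81
1.35^-0.25 = 0.9277
Denominator = 1.56 × 33.81 × 0.9277 = 48.93
D / 48.93 = 211 / 48.93 = 4.312
d = 4.312^(1/0.76) = 4.312^1.3158 = 6.841 m

d ≈ 6.84 m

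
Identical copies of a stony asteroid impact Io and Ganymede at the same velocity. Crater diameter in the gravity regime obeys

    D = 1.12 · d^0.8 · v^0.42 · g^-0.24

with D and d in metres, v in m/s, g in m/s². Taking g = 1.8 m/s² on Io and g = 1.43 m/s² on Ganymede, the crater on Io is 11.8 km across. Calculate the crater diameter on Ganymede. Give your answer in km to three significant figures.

D ≈ 12.5 km

All impactor-dependent factors cancel in the ratio, leaving D_Ganymede/D_Io = (g_Ganymede/g_Io)^-0.24.
(1.43/1.8)^-0.24 = 0.7944^-0.24 = 1.057
D_Ganymede = 1.057 × 11.8 km = 12.5 km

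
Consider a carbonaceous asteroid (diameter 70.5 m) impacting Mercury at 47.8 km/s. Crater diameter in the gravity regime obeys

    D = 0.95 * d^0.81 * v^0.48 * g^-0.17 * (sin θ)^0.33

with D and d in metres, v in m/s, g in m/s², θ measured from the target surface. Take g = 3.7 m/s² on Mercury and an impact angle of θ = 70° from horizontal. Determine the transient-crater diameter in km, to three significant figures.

In SI units: v = 47800 m/s.
d^0.81 = 70.5^0.81 = 31.41
v^0.48 = 47800^0.48 = 176.2
g^-0.17 = 3.7^-0.17 = 0.8006
(sin 70°)^0.33 = 0.9397^0.33 = 0.9797
D = 0.95 × 31.41 × 176.2 × 0.8006 × 0.9797 = 4124 m
   = 4.124 km

D ≈ 4.12 km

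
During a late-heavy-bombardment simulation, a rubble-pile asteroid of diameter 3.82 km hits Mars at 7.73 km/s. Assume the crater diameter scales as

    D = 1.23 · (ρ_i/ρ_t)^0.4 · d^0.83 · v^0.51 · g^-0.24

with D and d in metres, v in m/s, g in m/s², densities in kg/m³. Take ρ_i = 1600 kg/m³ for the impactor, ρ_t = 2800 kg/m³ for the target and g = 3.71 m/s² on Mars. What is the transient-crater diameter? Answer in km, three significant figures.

D ≈ 64.9 km

In SI units: d = 3820 m, v = 7730 m/s.
(ρ_i/ρ_t)^0.4 = (1600/2800)^0.4 = 0.7994
d^0.83 = 3820^0.83 = 940.0
v^0.51 = 7730^0.51 = 96.15
g^-0.24 = 3.71^-0.24 = 0.7300
D = 1.23 × 0.7994 × 940.0 × 96.15 × 0.7300 = 64874 m
   = 64.87 km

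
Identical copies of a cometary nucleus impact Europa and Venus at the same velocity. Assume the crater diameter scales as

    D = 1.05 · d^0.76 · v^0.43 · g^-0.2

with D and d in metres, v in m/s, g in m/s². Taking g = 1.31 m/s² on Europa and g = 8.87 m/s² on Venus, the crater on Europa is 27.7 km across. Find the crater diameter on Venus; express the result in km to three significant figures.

D ≈ 18.9 km

All impactor-dependent factors cancel in the ratio, leaving D_Venus/D_Europa = (g_Venus/g_Europa)^-0.2.
(8.87/1.31)^-0.2 = 6.771^-0.2 = 0.6821
D_Venus = 0.6821 × 27.7 km = 18.9 km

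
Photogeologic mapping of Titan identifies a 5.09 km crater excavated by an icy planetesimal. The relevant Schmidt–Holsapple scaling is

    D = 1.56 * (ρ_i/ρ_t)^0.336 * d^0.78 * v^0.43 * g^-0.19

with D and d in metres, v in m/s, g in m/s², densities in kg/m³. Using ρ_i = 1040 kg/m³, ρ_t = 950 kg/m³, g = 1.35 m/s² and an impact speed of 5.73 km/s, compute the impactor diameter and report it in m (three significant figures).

d ≈ 280 m

Rearranging for d: d = [D / (1.56 · (1040/950)^0.336 · 5730^0.43 · 1.35^-0.19)]^(1/0.78).
D = 5090 m.
(1040/950)^0.336 = 1.031
5730^0.43 = 41.31
1.35^-0.19 = 0.9446
Denominator = 1.56 × 1.031 × 41.31 × 0.9446 = 62.76
D / 62.76 = 5090 / 62.76 = 81.10
d = 81.10^(1/0.78) = 81.10^1.2821 = 280.3 m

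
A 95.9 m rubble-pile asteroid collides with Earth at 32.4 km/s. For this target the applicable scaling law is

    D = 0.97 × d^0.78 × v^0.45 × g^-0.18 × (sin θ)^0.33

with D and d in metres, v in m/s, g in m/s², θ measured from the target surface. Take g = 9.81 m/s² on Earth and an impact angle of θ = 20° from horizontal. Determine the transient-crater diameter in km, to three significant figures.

D ≈ 1.70 km

In SI units: v = 32400 m/s.
d^0.78 = 95.9^0.78 = 35.14
v^0.45 = 32400^0.45 = 107.1
g^-0.18 = 9.81^-0.18 = 0.6630
(sin 20°)^0.33 = 0.3420^0.33 = 0.7018
D = 0.97 × 35.14 × 107.1 × 0.6630 × 0.7018 = 1699 m
   = 1.699 km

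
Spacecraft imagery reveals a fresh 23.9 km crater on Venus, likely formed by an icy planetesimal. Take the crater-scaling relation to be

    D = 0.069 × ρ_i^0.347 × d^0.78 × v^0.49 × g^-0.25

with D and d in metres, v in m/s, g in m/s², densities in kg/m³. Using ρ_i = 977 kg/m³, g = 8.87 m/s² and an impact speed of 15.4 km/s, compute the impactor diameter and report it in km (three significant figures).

Rearranging for d: d = [D / (0.069 · 977^0.347 · 15400^0.49 · 8.87^-0.25)]^(1/0.78).
D = 23900 m.
977^0.347 = 10.90
15400^0.49 = 112.7
8.87^-0.25 = 0.5795
Denominator = 0.069 × 10.90 × 112.7 × 0.5795 = 49.12
D / 49.12 = 23900 / 49.12 = 486.6
d = 486.6^(1/0.78) = 486.6^1.2821 = 2788 m

d ≈ 2.79 km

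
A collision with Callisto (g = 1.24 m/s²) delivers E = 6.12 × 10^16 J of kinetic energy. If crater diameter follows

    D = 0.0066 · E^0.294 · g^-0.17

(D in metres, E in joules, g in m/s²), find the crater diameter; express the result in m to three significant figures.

E^0.294 = (6.12 × 10^16)^0.294 = 8.616 × 10^4
g^-0.17 = 1.24^-0.17 = 0.9641
D = 0.0066 × 8.616 × 10^4 × 0.9641 = 548.2 m

D ≈ 548 m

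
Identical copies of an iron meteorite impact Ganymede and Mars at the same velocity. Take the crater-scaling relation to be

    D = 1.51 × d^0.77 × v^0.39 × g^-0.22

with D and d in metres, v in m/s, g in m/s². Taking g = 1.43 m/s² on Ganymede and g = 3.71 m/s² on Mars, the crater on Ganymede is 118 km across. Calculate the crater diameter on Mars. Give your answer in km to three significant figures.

D ≈ 95.7 km

All impactor-dependent factors cancel in the ratio, leaving D_Mars/D_Ganymede = (g_Mars/g_Ganymede)^-0.22.
(3.71/1.43)^-0.22 = 2.594^-0.22 = 0.8108
D_Mars = 0.8108 × 118 km = 95.7 km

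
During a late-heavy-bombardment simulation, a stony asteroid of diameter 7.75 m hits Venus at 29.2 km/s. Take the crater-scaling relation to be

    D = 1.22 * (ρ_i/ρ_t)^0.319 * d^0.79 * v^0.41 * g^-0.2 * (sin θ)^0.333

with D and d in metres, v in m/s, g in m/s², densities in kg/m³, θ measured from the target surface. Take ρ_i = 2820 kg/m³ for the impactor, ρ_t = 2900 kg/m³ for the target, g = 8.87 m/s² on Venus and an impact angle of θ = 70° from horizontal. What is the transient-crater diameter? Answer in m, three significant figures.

D ≈ 261 m

In SI units: v = 29200 m/s.
(ρ_i/ρ_t)^0.319 = (2820/2900)^0.319 = 0.9911
d^0.79 = 7.75^0.79 = 5.041
v^0.41 = 29200^0.41 = 67.73
g^-0.2 = 8.87^-0.2 = 0.6463
(sin 70°)^0.333 = 0.9397^0.333 = 0.9795
D = 1.22 × 0.9911 × 5.041 × 67.73 × 0.6463 × 0.9795 = 261.3 m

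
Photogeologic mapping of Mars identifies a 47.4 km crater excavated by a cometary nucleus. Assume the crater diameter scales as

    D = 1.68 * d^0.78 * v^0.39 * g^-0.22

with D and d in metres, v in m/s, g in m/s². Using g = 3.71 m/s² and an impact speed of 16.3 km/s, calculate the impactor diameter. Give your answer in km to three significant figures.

d ≈ 5.76 km

Rearranging for d: d = [D / (1.68 · 16300^0.39 · 3.71^-0.22)]^(1/0.78).
D = 47400 m.
16300^0.39 = 43.93
3.71^-0.22 = 0.7494
Denominator = 1.68 × 43.93 × 0.7494 = 55.31
D / 55.31 = 47400 / 55.31 = 857.0
d = 857.0^(1/0.78) = 857.0^1.2821 = 5759 m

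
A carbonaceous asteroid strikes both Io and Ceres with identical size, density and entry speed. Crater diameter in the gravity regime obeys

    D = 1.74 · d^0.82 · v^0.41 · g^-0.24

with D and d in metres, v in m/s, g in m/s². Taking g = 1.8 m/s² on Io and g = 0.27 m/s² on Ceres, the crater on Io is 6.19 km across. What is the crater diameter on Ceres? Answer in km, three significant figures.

D ≈ 9.76 km

All impactor-dependent factors cancel in the ratio, leaving D_Ceres/D_Io = (g_Ceres/g_Io)^-0.24.
(0.27/1.8)^-0.24 = 0.1500^-0.24 = 1.577
D_Ceres = 1.577 × 6.19 km = 9.76 km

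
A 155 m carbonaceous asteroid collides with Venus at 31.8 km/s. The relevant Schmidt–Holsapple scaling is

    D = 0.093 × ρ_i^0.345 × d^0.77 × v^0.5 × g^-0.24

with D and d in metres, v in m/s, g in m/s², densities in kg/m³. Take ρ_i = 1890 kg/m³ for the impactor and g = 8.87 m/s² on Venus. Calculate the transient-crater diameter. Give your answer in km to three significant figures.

D ≈ 6.44 km

In SI units: v = 31800 m/s.
ρ_i^0.345 = 1890^0.345 = 13.50
d^0.77 = 155^0.77 = 48.59
v^0.5 = 31800^0.5 = 178.3
g^-0.24 = 8.87^-0.24 = 0.5922
D = 0.093 × 13.50 × 48.59 × 178.3 × 0.5922 = 6441 m
   = 6.441 km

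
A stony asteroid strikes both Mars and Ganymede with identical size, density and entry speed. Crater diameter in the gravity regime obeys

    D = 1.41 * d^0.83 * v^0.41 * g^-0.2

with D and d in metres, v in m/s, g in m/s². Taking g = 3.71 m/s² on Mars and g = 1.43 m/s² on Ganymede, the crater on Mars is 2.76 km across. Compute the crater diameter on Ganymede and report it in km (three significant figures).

D ≈ 3.34 km

All impactor-dependent factors cancel in the ratio, leaving D_Ganymede/D_Mars = (g_Ganymede/g_Mars)^-0.2.
(1.43/3.71)^-0.2 = 0.3854^-0.2 = 1.210
D_Ganymede = 1.210 × 2.76 km = 3.34 km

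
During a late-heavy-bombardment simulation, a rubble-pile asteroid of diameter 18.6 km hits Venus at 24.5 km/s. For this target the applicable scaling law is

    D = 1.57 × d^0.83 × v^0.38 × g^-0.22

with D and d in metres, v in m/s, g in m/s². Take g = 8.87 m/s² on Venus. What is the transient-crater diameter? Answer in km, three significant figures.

D ≈ 158 km

In SI units: d = 18600 m, v = 24500 m/s.
d^0.83 = 18600^0.83 = 3497
v^0.38 = 24500^0.38 = 46.55
g^-0.22 = 8.87^-0.22 = 0.6187
D = 1.57 × 3497 × 46.55 × 0.6187 = 1.581 × 10^5 m
   = 158.1 km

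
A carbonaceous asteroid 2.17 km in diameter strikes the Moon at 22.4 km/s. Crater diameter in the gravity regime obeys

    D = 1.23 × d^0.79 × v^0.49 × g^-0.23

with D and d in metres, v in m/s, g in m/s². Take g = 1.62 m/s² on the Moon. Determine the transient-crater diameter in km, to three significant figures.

D ≈ 64.4 km

In SI units: d = 2170 m, v = 22400 m/s.
d^0.79 = 2170^0.79 = 432.3
v^0.49 = 22400^0.49 = 135.4
g^-0.23 = 1.62^-0.23 = 0.8950
D = 1.23 × 432.3 × 135.4 × 0.8950 = 64437 m
   = 64.44 km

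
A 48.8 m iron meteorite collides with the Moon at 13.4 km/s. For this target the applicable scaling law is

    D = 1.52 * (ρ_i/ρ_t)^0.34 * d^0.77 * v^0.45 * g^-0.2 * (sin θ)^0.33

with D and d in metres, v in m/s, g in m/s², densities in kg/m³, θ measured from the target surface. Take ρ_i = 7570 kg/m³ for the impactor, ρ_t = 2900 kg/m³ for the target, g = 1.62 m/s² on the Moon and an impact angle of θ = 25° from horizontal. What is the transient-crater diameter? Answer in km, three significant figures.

In SI units: v = 13400 m/s.
(ρ_i/ρ_t)^0.34 = (7570/2900)^0.34 = 1.386
d^0.77 = 48.8^0.77 = 19.96
v^0.45 = 13400^0.45 = 71.98
g^-0.2 = 1.62^-0.2 = 0.9080
(sin 25°)^0.33 = 0.4226^0.33 = 0.7526
D = 1.52 × 1.386 × 19.96 × 71.98 × 0.9080 × 0.7526 = 2068 m
   = 2.068 km

D ≈ 2.07 km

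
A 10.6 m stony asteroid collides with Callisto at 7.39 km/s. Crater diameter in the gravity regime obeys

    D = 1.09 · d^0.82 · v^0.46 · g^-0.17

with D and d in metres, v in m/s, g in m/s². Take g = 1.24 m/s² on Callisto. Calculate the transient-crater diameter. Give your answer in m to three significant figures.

In SI units: v = 7390 m/s.
d^0.82 = 10.6^0.82 = 6.930
v^0.46 = 7390^0.46 = 60.20
g^-0.17 = 1.24^-0.17 = 0.9641
D = 1.09 × 6.930 × 60.20 × 0.9641 = 438.4 m

D ≈ 438 m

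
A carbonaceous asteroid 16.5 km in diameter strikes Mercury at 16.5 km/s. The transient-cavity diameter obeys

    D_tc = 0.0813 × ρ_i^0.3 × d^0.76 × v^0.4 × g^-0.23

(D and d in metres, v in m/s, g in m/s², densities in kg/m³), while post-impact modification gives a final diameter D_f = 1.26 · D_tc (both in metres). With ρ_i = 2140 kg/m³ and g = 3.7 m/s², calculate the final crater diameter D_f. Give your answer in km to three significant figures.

In SI: d = 16500 m, v = 16500 m/s.
ρ_i^0.3 = 2140^0.3 = 9.980
d^0.76 = 16500^0.76 = 1604
v^0.4 = 16500^0.4 = 48.64
g^-0.23 = 3.7^-0.23 = 0.7401
D_tc = 0.0813 × 9.980 × 1604 × 48.64 × 0.7401 = 46850 m
D_f = 1.26 × 46850 = 59031 m
     = 59.03 km

D_f ≈ 59.0 km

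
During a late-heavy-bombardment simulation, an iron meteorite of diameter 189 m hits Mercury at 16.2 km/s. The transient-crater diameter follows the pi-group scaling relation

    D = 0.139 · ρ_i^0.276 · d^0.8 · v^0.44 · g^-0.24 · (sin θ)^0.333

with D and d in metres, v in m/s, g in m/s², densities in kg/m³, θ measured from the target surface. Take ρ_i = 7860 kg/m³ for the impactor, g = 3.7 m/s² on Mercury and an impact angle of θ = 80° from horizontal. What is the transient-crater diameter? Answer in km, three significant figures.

In SI units: v = 16200 m/s.
ρ_i^0.276 = 7860^0.276 = 11.89
d^0.8 = 189^0.8 = 66.25
v^0.44 = 16200^0.44 = 71.15
g^-0.24 = 3.7^-0.24 = 0.7305
(sin 80°)^0.333 = 0.9848^0.333 = 0.9949
D = 0.139 × 11.89 × 66.25 × 71.15 × 0.7305 × 0.9949 = 5662 m
   = 5.662 km

D ≈ 5.66 km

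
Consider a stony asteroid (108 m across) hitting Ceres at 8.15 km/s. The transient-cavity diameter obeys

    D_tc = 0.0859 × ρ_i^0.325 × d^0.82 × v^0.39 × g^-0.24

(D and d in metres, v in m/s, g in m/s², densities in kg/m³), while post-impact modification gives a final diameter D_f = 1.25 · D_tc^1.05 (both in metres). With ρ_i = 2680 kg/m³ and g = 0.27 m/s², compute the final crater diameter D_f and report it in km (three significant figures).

v = 8150 m/s.
ρ_i^0.325 = 2680^0.325 = 13.01
d^0.82 = 108^0.82 = 46.50
v^0.39 = 8150^0.39 = 33.52
g^-0.24 = 0.27^-0.24 = 1.369
D_tc = 0.0859 × 13.01 × 46.50 × 33.52 × 1.369 = 2385 m
D_f = 1.25 × (2385)^1.05 = 4398 m
     = 4.398 km

D_f ≈ 4.40 km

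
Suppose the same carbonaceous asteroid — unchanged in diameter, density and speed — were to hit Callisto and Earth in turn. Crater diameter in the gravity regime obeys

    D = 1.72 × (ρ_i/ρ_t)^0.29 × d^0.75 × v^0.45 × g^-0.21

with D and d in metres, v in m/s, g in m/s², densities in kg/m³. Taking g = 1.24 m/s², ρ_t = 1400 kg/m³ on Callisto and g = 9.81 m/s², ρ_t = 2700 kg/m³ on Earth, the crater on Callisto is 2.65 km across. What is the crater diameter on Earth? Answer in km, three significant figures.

D ≈ 1.42 km

The impactor-only factors (d, v, ρ_i) cancel in the ratio, leaving D_Earth/D_Callisto = (g_Earth/g_Callisto)^-0.21 · (ρ_t,Callisto/ρ_t,Earth)^0.29.
(9.81/1.24)^-0.21 = 7.911^-0.21 = 0.6477
(1400/2700)^0.29 = 0.5185^0.29 = 0.8266
Ratio = 0.6477 × 0.8266 = 0.5354
D_Earth = 0.5354 × 2.65 km = 1.42 km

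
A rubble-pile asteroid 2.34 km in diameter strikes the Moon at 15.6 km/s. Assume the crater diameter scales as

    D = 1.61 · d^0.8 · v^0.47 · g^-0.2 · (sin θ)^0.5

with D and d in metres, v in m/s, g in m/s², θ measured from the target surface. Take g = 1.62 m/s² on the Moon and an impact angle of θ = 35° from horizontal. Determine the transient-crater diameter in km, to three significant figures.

D ≈ 51.3 km

In SI units: d = 2340 m, v = 15600 m/s.
d^0.8 = 2340^0.8 = 495.9
v^0.47 = 15600^0.47 = 93.49
g^-0.2 = 1.62^-0.2 = 0.9080
(sin 35°)^0.5 = 0.5736^0.5 = 0.7574
D = 1.61 × 495.9 × 93.49 × 0.9080 × 0.7574 = 51333 m
   = 51.33 km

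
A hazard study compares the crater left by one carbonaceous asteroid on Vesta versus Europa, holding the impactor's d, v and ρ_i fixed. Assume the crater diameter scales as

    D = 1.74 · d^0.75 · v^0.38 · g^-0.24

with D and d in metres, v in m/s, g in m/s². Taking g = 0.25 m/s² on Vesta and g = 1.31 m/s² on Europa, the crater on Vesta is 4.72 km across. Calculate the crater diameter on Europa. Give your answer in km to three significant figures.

All impactor-dependent factors cancel in the ratio, leaving D_Europa/D_Vesta = (g_Europa/g_Vesta)^-0.24.
(1.31/0.25)^-0.24 = 5.240^-0.24 = 0.6720
D_Europa = 0.6720 × 4.72 km = 3.17 km

D ≈ 3.17 km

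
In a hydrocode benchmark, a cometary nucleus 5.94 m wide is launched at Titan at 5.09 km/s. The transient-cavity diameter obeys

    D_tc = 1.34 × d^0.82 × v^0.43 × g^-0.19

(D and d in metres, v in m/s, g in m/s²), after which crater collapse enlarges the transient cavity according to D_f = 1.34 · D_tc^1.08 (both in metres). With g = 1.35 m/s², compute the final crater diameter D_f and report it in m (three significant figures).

v = 5090 m/s.
d^0.82 = 5.94^0.82 = 4.310
v^0.43 = 5090^0.43 = 39.25
g^-0.19 = 1.35^-0.19 = 0.9446
D_tc = 1.34 × 4.310 × 39.25 × 0.9446 = 214.1 m
D_f = 1.34 × (214.1)^1.08 = 440.7 m

D_f ≈ 441 m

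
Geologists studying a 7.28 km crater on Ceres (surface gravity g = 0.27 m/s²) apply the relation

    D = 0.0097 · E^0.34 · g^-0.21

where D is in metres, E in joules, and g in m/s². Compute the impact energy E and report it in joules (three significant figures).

E ≈ 8.50 × 10^16 J

Rearranging: E = [D / (0.0097 · g^-0.21)]^(1/0.34).
D = 7280 m.
g^-0.21 = 0.27^-0.21 = 1.316
D / (0.0097 × 1.316) = 7280 / (0.01277) = 5.701 × 10^5
E = (5.701 × 10^5)^2.9412 = 8.500 × 10^16 J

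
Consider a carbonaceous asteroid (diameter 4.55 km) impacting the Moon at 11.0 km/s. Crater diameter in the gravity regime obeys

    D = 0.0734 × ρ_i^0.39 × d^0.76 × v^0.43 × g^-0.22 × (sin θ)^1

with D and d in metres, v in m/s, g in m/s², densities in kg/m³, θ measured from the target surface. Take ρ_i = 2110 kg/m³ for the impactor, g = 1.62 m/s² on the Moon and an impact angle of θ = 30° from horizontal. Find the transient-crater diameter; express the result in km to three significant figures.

In SI units: d = 4550 m, v = 11000 m/s.
ρ_i^0.39 = 2110^0.39 = 19.79
d^0.76 = 4550^0.76 = 602.7
v^0.43 = 11000^0.43 = 54.68
g^-0.22 = 1.62^-0.22 = 0.8993
(sin 30°)^1 = 0.5000^1 = 0.5000
D = 0.0734 × 19.79 × 602.7 × 54.68 × 0.8993 × 0.5000 = 21525 m
   = 21.53 km

D ≈ 21.5 km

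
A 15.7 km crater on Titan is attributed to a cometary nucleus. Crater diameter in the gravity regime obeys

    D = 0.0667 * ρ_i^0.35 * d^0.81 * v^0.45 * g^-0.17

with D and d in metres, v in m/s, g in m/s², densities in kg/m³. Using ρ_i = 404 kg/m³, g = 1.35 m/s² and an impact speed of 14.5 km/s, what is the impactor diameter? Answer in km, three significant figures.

Rearranging for d: d = [D / (0.0667 · 404^0.35 · 14500^0.45 · 1.35^-0.17)]^(1/0.81).
D = 15700 m.
404^0.35 = 8.170
14500^0.45 = 74.58
1.35^-0.17 = 0.9503
Denominator = 0.0667 × 8.170 × 74.58 × 0.9503 = 38.62
D / 38.62 = 15700 / 38.62 = 406.5
d = 406.5^(1/0.81) = 406.5^1.2346 = 1664 m

d ≈ 1.66 km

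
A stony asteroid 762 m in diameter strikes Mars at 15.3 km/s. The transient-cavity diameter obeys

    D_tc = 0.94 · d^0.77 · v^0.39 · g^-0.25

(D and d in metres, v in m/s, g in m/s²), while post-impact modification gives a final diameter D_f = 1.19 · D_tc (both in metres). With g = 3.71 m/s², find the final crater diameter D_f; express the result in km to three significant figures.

D_f ≈ 5.72 km

v = 15300 m/s.
d^0.77 = 762^0.77 = 165.6
v^0.39 = 15300^0.39 = 42.86
g^-0.25 = 3.71^-0.25 = 0.7205
D_tc = 0.94 × 165.6 × 42.86 × 0.7205 = 4807 m
D_f = 1.19 × 4807 = 5720 m
     = 5.720 km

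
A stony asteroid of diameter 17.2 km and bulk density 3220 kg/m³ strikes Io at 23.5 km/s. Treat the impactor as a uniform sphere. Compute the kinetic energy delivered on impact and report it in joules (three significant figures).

d = 17200 m; v = 23500 m/s.
Mass m = (π/6) ρ d³ = (π/6) × 3220 × (17200)³ = 8.579 × 10^15 kg
E = ½ m v² = 0.5 × 8.579 × 10^15 × (23500)² = 2.369 × 10^24 J

E ≈ 2.37 × 10^24 J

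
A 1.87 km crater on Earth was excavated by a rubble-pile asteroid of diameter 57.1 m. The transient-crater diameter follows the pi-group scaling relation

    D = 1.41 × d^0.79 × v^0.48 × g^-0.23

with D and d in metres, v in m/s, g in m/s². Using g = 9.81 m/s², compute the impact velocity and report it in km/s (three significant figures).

v ≈ 12.3 km/s

Rearranging for v: v = [D / (1.41 · 57.1^0.79 · 9.81^-0.23)]^(1/0.48).
D = 1870 m.
57.1^0.79 = 24.42
9.81^-0.23 = 0.5914
Denominator = 1.41 × 24.42 × 0.5914 = 20.36
D / 20.36 = 1870 / 20.36 = 91.85
v = 91.85^(1/0.48) = 91.85^2.0833 = 12294 m/s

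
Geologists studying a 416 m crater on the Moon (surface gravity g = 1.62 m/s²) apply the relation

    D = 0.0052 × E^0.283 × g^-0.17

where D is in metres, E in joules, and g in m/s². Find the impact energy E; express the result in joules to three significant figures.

Rearranging: E = [D / (0.0052 · g^-0.17)]^(1/0.283).
g^-0.17 = 1.62^-0.17 = 0.9213
D / (0.0052 × 0.9213) = 416 / (4.791 × 10^-3) = 8.683 × 10^4
E = (8.683 × 10^4)^3.5336 = 2.827 × 10^17 J

E ≈ 2.83 × 10^17 J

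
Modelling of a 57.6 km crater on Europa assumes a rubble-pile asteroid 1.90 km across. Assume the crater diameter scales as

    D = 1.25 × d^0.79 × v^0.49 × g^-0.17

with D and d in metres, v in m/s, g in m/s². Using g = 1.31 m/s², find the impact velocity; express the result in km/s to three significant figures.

v ≈ 18.7 km/s

Rearranging for v: v = [D / (1.25 · 1900^0.79 · 1.31^-0.17)]^(1/0.49).
D = 57600 m.
1900^0.79 = 389.2
1.31^-0.17 = 0.9551
Denominator = 1.25 × 389.2 × 0.9551 = 464.7
D / 464.7 = 57600 / 464.7 = 124.0
v = 124.0^(1/0.49) = 124.0^2.0408 = 18718 m/s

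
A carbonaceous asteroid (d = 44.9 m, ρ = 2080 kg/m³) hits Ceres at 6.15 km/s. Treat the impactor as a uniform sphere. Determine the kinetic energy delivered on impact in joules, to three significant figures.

v = 6150 m/s.
Mass m = (π/6) ρ d³ = (π/6) × 2080 × (44.9)³ = 9.858 × 10^7 kg
E = ½ m v² = 0.5 × 9.858 × 10^7 × (6150)² = 1.864 × 10^15 J

E ≈ 1.86 × 10^15 J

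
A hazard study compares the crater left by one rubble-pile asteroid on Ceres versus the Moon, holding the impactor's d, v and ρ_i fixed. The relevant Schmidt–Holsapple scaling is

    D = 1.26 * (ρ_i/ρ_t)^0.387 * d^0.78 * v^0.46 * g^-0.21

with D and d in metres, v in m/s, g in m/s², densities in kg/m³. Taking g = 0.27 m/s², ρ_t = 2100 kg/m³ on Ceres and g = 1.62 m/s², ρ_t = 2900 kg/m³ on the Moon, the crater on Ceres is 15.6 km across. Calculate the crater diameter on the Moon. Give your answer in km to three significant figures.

The impactor-only factors (d, v, ρ_i) cancel in the ratio, leaving D_Moon/D_Ceres = (g_Moon/g_Ceres)^-0.21 · (ρ_t,Ceres/ρ_t,Moon)^0.387.
(1.62/0.27)^-0.21 = 6.000^-0.21 = 0.6864
(2100/2900)^0.387 = 0.7241^0.387 = 0.8826
Ratio = 0.6864 × 0.8826 = 0.6058
D_Moon = 0.6058 × 15.6 km = 9.45 km

D ≈ 9.45 km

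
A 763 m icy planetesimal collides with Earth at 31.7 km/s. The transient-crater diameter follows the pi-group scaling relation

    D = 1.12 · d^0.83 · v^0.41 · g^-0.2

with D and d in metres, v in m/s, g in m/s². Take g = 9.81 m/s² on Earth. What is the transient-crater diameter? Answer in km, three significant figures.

D ≈ 12.3 km

In SI units: v = 31700 m/s.
d^0.83 = 763^0.83 = 246.9
v^0.41 = 31700^0.41 = 70.05
g^-0.2 = 9.81^-0.2 = 0.6334
D = 1.12 × 246.9 × 70.05 × 0.6334 = 12269 m
   = 12.27 km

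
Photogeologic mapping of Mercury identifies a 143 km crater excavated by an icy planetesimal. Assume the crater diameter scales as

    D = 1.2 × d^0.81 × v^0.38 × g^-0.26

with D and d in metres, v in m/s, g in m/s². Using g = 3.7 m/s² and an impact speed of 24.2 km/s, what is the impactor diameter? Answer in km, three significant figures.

d ≈ 24.7 km

Rearranging for d: d = [D / (1.2 · 24200^0.38 · 3.7^-0.26)]^(1/0.81).
D = 143000 m.
24200^0.38 = 46.33
3.7^-0.26 = 0.7117
Denominator = 1.2 × 46.33 × 0.7117 = 39.57
D / 39.57 = 143000 / 39.57 = 3614
d = 3614^(1/0.81) = 3614^1.2346 = 24700 m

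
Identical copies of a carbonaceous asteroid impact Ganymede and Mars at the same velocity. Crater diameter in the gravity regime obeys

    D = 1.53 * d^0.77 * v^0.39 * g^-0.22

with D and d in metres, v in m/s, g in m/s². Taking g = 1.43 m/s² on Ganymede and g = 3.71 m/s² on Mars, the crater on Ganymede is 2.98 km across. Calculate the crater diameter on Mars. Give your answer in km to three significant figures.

D ≈ 2.42 km

All impactor-dependent factors cancel in the ratio, leaving D_Mars/D_Ganymede = (g_Mars/g_Ganymede)^-0.22.
(3.71/1.43)^-0.22 = 2.594^-0.22 = 0.8108
D_Mars = 0.8108 × 2.98 km = 2.42 km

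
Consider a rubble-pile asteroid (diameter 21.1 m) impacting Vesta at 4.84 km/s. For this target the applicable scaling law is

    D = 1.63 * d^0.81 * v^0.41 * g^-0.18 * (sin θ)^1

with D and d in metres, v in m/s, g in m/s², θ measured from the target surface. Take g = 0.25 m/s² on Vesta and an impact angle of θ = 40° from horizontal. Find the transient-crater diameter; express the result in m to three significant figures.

D ≈ 515 m

In SI units: v = 4840 m/s.
d^0.81 = 21.1^0.81 = 11.82
v^0.41 = 4840^0.41 = 32.42
g^-0.18 = 0.25^-0.18 = 1.283
(sin 40°)^1 = 0.6428^1 = 0.6428
D = 1.63 × 11.82 × 32.42 × 1.283 × 0.6428 = 515.1 m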